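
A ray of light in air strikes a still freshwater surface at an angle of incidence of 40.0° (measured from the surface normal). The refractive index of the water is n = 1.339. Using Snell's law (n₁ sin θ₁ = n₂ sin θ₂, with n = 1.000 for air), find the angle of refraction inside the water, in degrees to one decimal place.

Snell: sin θ_r = sin θ_i / n = sin 40.0° / 1.339 = 0.6428 / 1.339 = 0.4801.
θ_r = arcsin(0.4801) = 28.69°.

28.7°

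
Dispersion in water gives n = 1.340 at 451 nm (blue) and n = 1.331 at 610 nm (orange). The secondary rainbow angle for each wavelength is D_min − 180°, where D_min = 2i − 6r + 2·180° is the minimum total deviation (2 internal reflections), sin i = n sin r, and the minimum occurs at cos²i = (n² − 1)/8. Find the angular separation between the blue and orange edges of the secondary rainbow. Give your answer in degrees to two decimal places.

At 451 nm (n = 1.340): cos²i = 0.09945 → i = 71.618°, r = 45.088°, D_min = 232.709°, rainbow angle = 52.709°.
At 610 nm (n = 1.331): cos²i = 0.09645 → i = 71.907°, r = 45.575°, D_min = 230.365°, rainbow angle = 50.365°.
Angular width = |52.709° − 50.365°| = 2.344°.

2.34°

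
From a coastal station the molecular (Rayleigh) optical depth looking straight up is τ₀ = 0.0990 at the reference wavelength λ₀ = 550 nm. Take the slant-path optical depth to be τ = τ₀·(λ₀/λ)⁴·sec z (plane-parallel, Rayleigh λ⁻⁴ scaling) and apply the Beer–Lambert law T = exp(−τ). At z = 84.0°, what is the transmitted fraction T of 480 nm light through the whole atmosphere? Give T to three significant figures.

0.195

sec 84.0° = 9.5668.
τ = 0.0990 × (550/480)⁴ × 9.5668 = 0.0990 × 1.7238 × 9.5668 = 1.6326.
T = exp(−1.6326) = 0.1954.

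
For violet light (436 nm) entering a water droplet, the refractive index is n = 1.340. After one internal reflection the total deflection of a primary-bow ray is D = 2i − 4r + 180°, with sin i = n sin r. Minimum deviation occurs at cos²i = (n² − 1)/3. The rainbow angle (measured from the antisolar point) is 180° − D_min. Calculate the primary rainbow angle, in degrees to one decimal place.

41.1°

cos²i = (1.79560 − 1)/3 = 0.26520; i = arccos(0.51498) = 59.004°.
sin r = sin 59.004°/1.340 = 0.63971; r = 39.770°.
D_min = 2·59.004° − 4·39.770° + 180° = 138.929°.
Rainbow angle = 180° − D_min = 41.071°.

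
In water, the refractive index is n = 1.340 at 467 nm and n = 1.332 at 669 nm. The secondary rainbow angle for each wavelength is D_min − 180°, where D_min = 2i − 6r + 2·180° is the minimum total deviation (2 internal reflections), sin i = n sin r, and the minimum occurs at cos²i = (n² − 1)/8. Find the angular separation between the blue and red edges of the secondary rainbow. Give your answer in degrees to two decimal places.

At 467 nm (n = 1.340): cos²i = 0.09945 → i = 71.618°, r = 45.088°, D_min = 232.709°, rainbow angle = 52.709°.
At 669 nm (n = 1.332): cos²i = 0.09678 → i = 71.875°, r = 45.520°, D_min = 230.628°, rainbow angle = 50.628°.
Angular width = |52.709° − 50.628°| = 2.080°.

2.08°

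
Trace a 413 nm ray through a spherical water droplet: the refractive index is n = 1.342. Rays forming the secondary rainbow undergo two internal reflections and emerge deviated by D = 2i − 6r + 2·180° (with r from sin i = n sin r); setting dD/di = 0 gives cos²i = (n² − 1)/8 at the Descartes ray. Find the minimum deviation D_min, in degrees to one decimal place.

cos²i = (1.80096 − 1)/8 = 0.10012; i = arccos(0.31642) = 71.554°.
sin r = sin 71.554°/1.342 = 0.70687; r = 44.981°.
D_min = 2·71.554° − 6·44.981° + 360° = 233.222°.

233.2°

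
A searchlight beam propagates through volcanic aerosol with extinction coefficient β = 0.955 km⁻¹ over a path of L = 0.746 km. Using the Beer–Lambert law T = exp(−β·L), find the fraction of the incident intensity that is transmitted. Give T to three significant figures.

0.490

τ = β·L = 0.955 × 0.746 = 0.7124.
T = exp(−0.7124) = 0.4905.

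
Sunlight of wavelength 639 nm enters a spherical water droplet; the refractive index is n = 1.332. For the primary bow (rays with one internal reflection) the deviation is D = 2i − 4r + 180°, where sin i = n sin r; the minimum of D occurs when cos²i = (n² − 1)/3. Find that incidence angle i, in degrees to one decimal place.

59.5°

cos²i = (1.332² − 1)/3 = (1.77422 − 1)/3 = 0.25807.
cos i = 0.50801, so i = 59.469°.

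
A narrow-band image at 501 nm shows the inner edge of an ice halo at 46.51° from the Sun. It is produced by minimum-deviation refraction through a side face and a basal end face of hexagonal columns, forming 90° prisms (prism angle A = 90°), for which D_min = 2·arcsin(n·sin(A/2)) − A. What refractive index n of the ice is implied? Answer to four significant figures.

1.314

Rearranging: n = sin((D_min + A)/2) / sin(A/2).
(D_min + A)/2 = (46.51° + 90°)/2 = 68.255°.
n = sin 68.255° / sin 45° = 0.9288 / 0.7071 = 1.3136.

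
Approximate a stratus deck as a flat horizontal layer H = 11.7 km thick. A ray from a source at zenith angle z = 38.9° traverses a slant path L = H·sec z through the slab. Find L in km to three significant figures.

15.0 km

sec z = 1/cos 38.9° = 1.2849.
L = 11.7 × 1.2849 = 15.034 km.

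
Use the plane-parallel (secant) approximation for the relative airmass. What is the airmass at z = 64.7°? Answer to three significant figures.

X = sec z = 1/cos 64.7° = 1/0.4274 = 2.3400.

2.34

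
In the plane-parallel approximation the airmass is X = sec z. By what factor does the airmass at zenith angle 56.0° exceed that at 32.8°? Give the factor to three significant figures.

1.50

X(56.0°)/X(32.8°) = sec 56.0° / sec 32.8° = cos 32.8° / cos 56.0° = 0.8406/0.5592 = 1.5032.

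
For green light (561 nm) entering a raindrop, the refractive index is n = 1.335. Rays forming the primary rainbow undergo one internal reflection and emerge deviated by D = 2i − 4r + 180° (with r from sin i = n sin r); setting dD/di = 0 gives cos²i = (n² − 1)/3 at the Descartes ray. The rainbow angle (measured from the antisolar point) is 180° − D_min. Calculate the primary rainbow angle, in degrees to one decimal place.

41.8°

cos²i = (1.78222 − 1)/3 = 0.26074; i = arccos(0.51063) = 59.294°.
sin r = sin 59.294°/1.335 = 0.64405; r = 40.094°.
D_min = 2·59.294° − 4·40.094° + 180° = 138.212°.
Rainbow angle = 180° − D_min = 41.788°.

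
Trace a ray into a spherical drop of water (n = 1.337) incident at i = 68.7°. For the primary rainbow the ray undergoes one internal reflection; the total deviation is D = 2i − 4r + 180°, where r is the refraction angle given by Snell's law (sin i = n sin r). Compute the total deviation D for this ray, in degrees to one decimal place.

sin r = sin 68.7° / 1.337 = 0.9317/1.337 = 0.6969; r = 44.17°.
D = 2·68.7° − 4·44.17° + 180° = 137.40° − 176.70° + 180° = 140.70°.

140.7°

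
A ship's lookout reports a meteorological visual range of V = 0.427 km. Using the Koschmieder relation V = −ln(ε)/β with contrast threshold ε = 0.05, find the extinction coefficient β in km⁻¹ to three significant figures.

β = −ln(0.05) / V = 2.996 / 0.427 = 7.0158 km⁻¹.

7.02 km⁻¹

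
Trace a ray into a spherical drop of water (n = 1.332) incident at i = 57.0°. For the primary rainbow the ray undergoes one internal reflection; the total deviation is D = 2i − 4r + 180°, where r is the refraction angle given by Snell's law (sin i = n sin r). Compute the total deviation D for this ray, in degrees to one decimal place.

sin r = sin 57.0° / 1.332 = 0.8387/1.332 = 0.6296; r = 39.02°.
D = 2·57.0° − 4·39.02° + 180° = 114.00° − 156.09° + 180° = 137.91°.

137.9°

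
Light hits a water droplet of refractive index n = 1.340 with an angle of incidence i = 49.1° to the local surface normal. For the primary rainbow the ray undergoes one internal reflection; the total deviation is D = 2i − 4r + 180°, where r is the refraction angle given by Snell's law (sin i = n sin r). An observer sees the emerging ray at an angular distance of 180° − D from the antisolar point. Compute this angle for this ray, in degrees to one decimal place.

39.2°

sin r = sin 49.1° / 1.340 = 0.7559/1.340 = 0.5641; r = 34.34°.
D = 2·49.1° − 4·34.34° + 180° = 98.20° − 137.35° + 180° = 140.85°.
Angle from antisolar point = 180° − D = 39.15°.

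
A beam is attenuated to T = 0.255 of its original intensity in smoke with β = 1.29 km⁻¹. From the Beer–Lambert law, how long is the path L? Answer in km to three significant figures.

Beer–Lambert: T = exp(−βL) ⇒ L = −ln(T)/β = −ln(0.255)/1.29 = 1.3665/1.29 = 1.059 km.

1.06 km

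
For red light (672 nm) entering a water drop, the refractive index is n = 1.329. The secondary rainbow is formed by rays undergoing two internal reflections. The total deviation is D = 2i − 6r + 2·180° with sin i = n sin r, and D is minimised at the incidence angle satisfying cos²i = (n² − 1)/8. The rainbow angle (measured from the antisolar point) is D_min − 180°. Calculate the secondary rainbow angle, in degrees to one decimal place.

49.8°

cos²i = (1.76624 − 1)/8 = 0.09578; i = arccos(0.30948) = 71.972°.
sin r = sin 71.972°/1.329 = 0.71550; r = 45.685°.
D_min = 2·71.972° − 6·45.685° + 360° = 229.837°.
Rainbow angle = D_min − 180° = 49.837°.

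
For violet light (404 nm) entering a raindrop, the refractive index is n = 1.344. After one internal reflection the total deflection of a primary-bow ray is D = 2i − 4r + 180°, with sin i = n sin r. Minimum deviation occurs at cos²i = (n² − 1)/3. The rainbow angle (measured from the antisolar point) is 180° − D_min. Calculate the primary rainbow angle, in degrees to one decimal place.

40.5°

cos²i = (1.80634 − 1)/3 = 0.26878; i = arccos(0.51844) = 58.772°.
sin r = sin 58.772°/1.344 = 0.63625; r = 39.512°.
D_min = 2·58.772° − 4·39.512° + 180° = 139.495°.
Rainbow angle = 180° − D_min = 40.505°.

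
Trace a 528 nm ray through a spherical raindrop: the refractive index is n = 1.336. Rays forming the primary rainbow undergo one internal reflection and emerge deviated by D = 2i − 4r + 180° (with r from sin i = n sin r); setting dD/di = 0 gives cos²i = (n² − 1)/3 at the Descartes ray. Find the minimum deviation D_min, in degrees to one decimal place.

138.4°

cos²i = (1.78490 − 1)/3 = 0.26163; i = arccos(0.51150) = 59.236°.
sin r = sin 59.236°/1.336 = 0.64318; r = 40.029°.
D_min = 2·59.236° − 4·40.029° + 180° = 138.356°.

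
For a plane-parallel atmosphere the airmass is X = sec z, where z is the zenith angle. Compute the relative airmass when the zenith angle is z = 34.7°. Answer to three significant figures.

X = sec z = 1/cos 34.7° = 1/0.8221 = 1.2163.

1.22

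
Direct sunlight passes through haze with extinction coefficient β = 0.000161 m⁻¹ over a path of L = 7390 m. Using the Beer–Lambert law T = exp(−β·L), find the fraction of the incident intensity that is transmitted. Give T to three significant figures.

0.304

τ = β·L = 0.000161 × 7390 = 1.1898.
T = exp(−1.1898) = 0.3043.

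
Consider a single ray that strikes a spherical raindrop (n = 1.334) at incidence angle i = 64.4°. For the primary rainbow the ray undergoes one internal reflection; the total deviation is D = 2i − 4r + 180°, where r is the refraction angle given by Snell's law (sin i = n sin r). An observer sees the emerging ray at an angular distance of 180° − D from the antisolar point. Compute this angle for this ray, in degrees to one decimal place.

sin r = sin 64.4° / 1.334 = 0.9018/1.334 = 0.6760; r = 42.53°.
D = 2·64.4° − 4·42.53° + 180° = 128.80° − 170.14° + 180° = 138.66°.
Angle from antisolar point = 180° − D = 41.34°.

41.3°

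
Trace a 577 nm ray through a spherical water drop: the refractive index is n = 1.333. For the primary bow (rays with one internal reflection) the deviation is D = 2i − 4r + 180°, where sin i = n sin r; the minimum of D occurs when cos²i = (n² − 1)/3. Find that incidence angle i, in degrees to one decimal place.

cos²i = (1.333² − 1)/3 = (1.77689 − 1)/3 = 0.25896.
cos i = 0.50888, so i = 59.410°.

59.4°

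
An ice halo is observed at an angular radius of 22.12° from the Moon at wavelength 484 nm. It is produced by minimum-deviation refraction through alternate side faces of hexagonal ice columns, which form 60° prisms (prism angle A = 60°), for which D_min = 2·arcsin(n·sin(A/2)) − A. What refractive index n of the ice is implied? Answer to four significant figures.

1.314

Rearranging: n = sin((D_min + A)/2) / sin(A/2).
(D_min + A)/2 = (22.12° + 60°)/2 = 41.060°.
n = sin 41.060° / sin 30° = 0.6568 / 0.5000 = 1.3137.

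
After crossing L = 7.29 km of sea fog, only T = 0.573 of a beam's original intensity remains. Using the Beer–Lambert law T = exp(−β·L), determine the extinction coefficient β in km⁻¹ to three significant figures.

0.0764 km⁻¹

Beer–Lambert: T = exp(−βL) ⇒ β = −ln(T)/L = −ln(0.573)/7.29 = 0.5569/7.29 = 0.07639 km⁻¹.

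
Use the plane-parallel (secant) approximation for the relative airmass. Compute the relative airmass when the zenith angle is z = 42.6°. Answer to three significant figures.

1.36

X = sec z = 1/cos 42.6° = 1/0.7361 = 1.3585.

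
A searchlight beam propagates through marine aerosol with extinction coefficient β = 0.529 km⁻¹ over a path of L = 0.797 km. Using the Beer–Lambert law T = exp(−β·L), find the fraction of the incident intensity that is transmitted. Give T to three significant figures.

0.656

τ = β·L = 0.529 × 0.797 = 0.4216.
T = exp(−0.4216) = 0.6560.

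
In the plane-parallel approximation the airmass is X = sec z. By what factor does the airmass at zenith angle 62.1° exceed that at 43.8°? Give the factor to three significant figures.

X(62.1°)/X(43.8°) = sec 62.1° / sec 43.8° = cos 43.8° / cos 62.1° = 0.7218/0.4679 = 1.5425.

1.54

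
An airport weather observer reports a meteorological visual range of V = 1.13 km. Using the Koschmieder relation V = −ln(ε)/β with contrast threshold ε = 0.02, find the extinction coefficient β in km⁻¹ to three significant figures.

3.46 km⁻¹

β = −ln(0.02) / V = 3.912 / 1.13 = 3.4620 km⁻¹.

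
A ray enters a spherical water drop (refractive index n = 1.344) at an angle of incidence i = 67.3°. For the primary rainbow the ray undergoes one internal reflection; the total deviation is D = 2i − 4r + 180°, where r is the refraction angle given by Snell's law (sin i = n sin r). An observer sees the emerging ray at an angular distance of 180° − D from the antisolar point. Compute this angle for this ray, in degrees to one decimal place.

sin r = sin 67.3° / 1.344 = 0.9225/1.344 = 0.6864; r = 43.35°.
D = 2·67.3° − 4·43.35° + 180° = 134.60° − 173.39° + 180° = 141.21°.
Angle from antisolar point = 180° − D = 38.79°.

38.8°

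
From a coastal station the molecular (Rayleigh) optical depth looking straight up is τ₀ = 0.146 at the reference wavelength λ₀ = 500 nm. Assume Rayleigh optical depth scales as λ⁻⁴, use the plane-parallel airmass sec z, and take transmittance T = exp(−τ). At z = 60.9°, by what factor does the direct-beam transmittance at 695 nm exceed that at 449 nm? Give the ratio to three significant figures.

Airmass: sec 60.9° = 2.0562.
τ(695 nm) = 0.146 × (500/695)⁴ × 2.0562 = 0.146 × 0.2679 × 2.0562 = 0.0804.
τ(449 nm) = 0.146 × (500/449)⁴ × 2.0562 = 0.146 × 1.5378 × 2.0562 = 0.4616.
T(695)/T(449) = exp(τ_B − τ_A) = exp(0.3812) = 1.4641.

1.46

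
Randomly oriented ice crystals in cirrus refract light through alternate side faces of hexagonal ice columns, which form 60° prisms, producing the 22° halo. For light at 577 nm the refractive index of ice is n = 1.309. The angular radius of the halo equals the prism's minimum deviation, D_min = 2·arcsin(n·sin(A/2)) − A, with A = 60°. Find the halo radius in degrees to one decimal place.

21.8°

n·sin(A/2) = 1.309 × sin 30° = 1.309 × 0.5000 = 0.6545.
D_min = 2·arcsin(0.6545) − 60° = 2 × 40.882° − 60° = 21.763°.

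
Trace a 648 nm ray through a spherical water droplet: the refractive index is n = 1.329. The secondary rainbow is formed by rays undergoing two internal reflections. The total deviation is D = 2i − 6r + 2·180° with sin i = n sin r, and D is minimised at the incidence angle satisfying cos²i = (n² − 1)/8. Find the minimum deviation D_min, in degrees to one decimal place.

cos²i = (1.76624 − 1)/8 = 0.09578; i = arccos(0.30948) = 71.972°.
sin r = sin 71.972°/1.329 = 0.71550; r = 45.685°.
D_min = 2·71.972° − 6·45.685° + 360° = 229.837°.

229.8°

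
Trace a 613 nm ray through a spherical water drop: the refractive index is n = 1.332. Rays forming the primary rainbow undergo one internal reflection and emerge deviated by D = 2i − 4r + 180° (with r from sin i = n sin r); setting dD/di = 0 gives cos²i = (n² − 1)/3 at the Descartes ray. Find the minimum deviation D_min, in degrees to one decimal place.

cos²i = (1.77422 − 1)/3 = 0.25807; i = arccos(0.50801) = 59.469°.
sin r = sin 59.469°/1.332 = 0.64666; r = 40.290°.
D_min = 2·59.469° − 4·40.290° + 180° = 137.776°.

137.8°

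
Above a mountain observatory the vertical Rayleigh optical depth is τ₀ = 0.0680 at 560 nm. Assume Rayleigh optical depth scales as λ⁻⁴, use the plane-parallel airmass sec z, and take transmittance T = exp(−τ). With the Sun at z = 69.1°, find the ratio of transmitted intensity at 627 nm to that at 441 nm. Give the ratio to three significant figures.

1.45

Airmass: sec 69.1° = 2.8032.
τ(627 nm) = 0.0680 × (560/627)⁴ × 2.8032 = 0.0680 × 0.6363 × 2.8032 = 0.1213.
τ(441 nm) = 0.0680 × (560/441)⁴ × 2.8032 = 0.0680 × 2.6001 × 2.8032 = 0.4956.
T(627)/T(441) = exp(τ_B − τ_A) = exp(0.3743) = 1.4540.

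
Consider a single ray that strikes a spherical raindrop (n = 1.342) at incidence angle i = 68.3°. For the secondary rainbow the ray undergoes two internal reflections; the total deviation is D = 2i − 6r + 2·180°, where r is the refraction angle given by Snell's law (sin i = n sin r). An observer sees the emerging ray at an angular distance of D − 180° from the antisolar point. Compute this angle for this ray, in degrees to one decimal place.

53.7°

sin r = sin 68.3° / 1.342 = 0.9291/1.342 = 0.6923; r = 43.82°.
D = 2·68.3° − 6·43.82° + 2·180° = 136.60° − 262.90° + 360° = 233.70°.
Angle from antisolar point = D − 180° = 53.70°.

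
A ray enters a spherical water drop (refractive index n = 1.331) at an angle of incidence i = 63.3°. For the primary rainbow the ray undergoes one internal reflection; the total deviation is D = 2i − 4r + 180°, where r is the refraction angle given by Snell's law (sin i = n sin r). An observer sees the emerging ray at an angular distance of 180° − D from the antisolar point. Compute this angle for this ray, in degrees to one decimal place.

42.0°

sin r = sin 63.3° / 1.331 = 0.8934/1.331 = 0.6712; r = 42.16°.
D = 2·63.3° − 4·42.16° + 180° = 126.60° − 168.64° + 180° = 137.96°.
Angle from antisolar point = 180° − D = 42.04°.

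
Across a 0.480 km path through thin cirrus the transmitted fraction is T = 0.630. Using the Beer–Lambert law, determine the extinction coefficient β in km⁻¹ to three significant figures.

0.963 km⁻¹

Beer–Lambert: T = exp(−βL) ⇒ β = −ln(T)/L = −ln(0.630)/0.480 = 0.4620/0.480 = 0.9626 km⁻¹.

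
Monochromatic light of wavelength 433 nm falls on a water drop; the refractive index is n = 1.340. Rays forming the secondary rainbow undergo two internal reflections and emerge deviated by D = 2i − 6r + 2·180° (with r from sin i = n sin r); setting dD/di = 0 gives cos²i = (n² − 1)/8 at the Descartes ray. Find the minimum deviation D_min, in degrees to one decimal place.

cos²i = (1.79560 − 1)/8 = 0.09945; i = arccos(0.31536) = 71.618°.
sin r = sin 71.618°/1.340 = 0.70819; r = 45.088°.
D_min = 2·71.618° − 6·45.088° + 360° = 232.709°.

232.7°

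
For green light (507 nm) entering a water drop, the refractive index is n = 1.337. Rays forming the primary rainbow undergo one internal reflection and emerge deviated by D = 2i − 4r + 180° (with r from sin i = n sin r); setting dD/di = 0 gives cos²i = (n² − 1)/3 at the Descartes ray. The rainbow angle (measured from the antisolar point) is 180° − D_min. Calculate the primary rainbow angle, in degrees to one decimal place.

cos²i = (1.78757 − 1)/3 = 0.26252; i = arccos(0.51237) = 59.178°.
sin r = sin 59.178°/1.337 = 0.64231; r = 39.964°.
D_min = 2·59.178° − 4·39.964° + 180° = 138.500°.
Rainbow angle = 180° − D_min = 41.500°.

41.5°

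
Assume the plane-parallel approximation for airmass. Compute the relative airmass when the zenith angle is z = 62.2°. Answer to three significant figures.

2.14

X = sec z = 1/cos 62.2° = 1/0.4664 = 2.1441.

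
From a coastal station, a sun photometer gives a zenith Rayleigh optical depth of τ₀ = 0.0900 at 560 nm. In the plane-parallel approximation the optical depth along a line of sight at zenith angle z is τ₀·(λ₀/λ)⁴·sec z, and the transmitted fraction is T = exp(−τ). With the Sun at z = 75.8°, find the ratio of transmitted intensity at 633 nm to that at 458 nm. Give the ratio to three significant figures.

1.81

Airmass: sec 75.8° = 4.0765.
τ(633 nm) = 0.0900 × (560/633)⁴ × 4.0765 = 0.0900 × 0.6125 × 4.0765 = 0.2247.
τ(458 nm) = 0.0900 × (560/458)⁴ × 4.0765 = 0.0900 × 2.2351 × 4.0765 = 0.8200.
T(633)/T(458) = exp(τ_B − τ_A) = exp(0.5953) = 1.8135.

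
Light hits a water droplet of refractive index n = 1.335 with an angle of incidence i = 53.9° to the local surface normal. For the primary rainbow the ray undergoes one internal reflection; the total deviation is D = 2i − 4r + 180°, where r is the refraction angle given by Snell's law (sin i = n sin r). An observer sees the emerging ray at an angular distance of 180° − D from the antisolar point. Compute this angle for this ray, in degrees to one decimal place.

sin r = sin 53.9° / 1.335 = 0.8080/1.335 = 0.6052; r = 37.25°.
D = 2·53.9° − 4·37.25° + 180° = 107.80° − 148.98° + 180° = 138.82°.
Angle from antisolar point = 180° − D = 41.18°.

41.2°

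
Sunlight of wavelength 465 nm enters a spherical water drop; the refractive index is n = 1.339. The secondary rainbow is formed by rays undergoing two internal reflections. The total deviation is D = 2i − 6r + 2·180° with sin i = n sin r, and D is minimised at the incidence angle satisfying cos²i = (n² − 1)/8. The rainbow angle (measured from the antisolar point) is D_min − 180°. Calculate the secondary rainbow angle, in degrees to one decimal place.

52.5°

cos²i = (1.79292 − 1)/8 = 0.09912; i = arccos(0.31483) = 71.650°.
sin r = sin 71.650°/1.339 = 0.70885; r = 45.141°.
D_min = 2·71.650° − 6·45.141° + 360° = 232.451°.
Rainbow angle = D_min − 180° = 52.451°.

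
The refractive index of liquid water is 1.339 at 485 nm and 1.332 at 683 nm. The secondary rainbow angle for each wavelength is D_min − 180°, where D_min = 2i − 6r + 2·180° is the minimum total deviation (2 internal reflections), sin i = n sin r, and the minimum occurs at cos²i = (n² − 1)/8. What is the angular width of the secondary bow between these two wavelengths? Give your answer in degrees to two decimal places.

1.82°

At 485 nm (n = 1.339): cos²i = 0.09912 → i = 71.650°, r = 45.141°, D_min = 232.451°, rainbow angle = 52.451°.
At 683 nm (n = 1.332): cos²i = 0.09678 → i = 71.875°, r = 45.520°, D_min = 230.628°, rainbow angle = 50.628°.
Angular width = |52.451° − 50.628°| = 1.823°.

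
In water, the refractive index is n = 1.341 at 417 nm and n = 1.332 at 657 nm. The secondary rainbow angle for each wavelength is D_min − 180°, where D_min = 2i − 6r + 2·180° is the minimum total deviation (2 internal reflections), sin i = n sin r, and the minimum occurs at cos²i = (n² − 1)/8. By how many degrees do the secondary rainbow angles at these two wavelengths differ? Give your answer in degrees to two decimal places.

At 417 nm (n = 1.341): cos²i = 0.09979 → i = 71.586°, r = 45.034°, D_min = 232.966°, rainbow angle = 52.966°.
At 657 nm (n = 1.332): cos²i = 0.09678 → i = 71.875°, r = 45.520°, D_min = 230.628°, rainbow angle = 50.628°.
Angular width = |52.966° − 50.628°| = 2.337°.

2.34°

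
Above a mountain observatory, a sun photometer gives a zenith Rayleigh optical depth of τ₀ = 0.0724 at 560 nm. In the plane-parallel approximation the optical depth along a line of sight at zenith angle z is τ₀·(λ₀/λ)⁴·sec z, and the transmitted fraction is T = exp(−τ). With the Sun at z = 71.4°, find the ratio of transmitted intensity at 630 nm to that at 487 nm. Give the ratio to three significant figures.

1.29

Airmass: sec 71.4° = 3.1352.
τ(630 nm) = 0.0724 × (560/630)⁴ × 3.1352 = 0.0724 × 0.6243 × 3.1352 = 0.1417.
τ(487 nm) = 0.0724 × (560/487)⁴ × 3.1352 = 0.0724 × 1.7484 × 3.1352 = 0.3969.
T(630)/T(487) = exp(τ_B − τ_A) = exp(0.2552) = 1.2907.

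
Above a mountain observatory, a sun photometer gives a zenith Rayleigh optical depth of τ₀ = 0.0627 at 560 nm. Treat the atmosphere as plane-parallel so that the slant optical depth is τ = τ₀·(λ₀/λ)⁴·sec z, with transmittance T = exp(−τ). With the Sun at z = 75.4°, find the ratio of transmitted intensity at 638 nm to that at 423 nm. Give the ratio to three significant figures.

1.85

Airmass: sec 75.4° = 3.9672.
τ(638 nm) = 0.0627 × (560/638)⁴ × 3.9672 = 0.0627 × 0.5936 × 3.9672 = 0.1476.
τ(423 nm) = 0.0627 × (560/423)⁴ × 3.9672 = 0.0627 × 3.0718 × 3.9672 = 0.7641.
T(638)/T(423) = exp(τ_B − τ_A) = exp(0.6164) = 1.8523.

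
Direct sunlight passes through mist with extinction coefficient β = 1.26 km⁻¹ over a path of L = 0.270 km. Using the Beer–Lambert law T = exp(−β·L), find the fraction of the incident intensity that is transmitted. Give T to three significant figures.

0.712

τ = β·L = 1.26 × 0.270 = 0.3402.
T = exp(−0.3402) = 0.7116.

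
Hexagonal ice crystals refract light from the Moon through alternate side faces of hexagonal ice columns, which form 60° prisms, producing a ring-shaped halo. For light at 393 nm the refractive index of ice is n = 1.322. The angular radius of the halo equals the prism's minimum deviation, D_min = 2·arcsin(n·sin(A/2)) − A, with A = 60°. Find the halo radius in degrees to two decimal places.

22.75°

n·sin(A/2) = 1.322 × sin 30° = 1.322 × 0.5000 = 0.6610.
D_min = 2·arcsin(0.6610) − 60° = 2 × 41.376° − 60° = 22.752°.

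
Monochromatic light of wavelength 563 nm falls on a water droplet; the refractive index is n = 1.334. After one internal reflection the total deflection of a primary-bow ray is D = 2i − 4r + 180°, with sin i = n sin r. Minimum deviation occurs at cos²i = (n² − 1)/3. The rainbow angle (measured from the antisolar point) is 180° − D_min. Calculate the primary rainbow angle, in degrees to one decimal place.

cos²i = (1.77956 − 1)/3 = 0.25985; i = arccos(0.50976) = 59.352°.
sin r = sin 59.352°/1.334 = 0.64492; r = 40.159°.
D_min = 2·59.352° − 4·40.159° + 180° = 138.067°.
Rainbow angle = 180° − D_min = 41.933°.

41.9°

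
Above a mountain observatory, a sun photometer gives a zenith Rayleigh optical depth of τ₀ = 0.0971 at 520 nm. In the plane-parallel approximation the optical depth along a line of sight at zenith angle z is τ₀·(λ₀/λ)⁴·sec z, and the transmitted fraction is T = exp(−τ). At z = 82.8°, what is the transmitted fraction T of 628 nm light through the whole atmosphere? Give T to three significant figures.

sec 82.8° = 7.9787.
τ = 0.0971 × (520/628)⁴ × 7.9787 = 0.0971 × 0.4701 × 7.9787 = 0.3642.
T = exp(−0.3642) = 0.6948.

0.695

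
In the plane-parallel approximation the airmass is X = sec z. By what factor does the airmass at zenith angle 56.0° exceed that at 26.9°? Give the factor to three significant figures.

X(56.0°)/X(26.9°) = sec 56.0° / sec 26.9° = cos 26.9° / cos 56.0° = 0.8918/0.5592 = 1.5948.

1.59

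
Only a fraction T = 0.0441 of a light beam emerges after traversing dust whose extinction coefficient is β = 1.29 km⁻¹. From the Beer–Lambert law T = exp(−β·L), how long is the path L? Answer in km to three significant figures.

2.42 km

Beer–Lambert: T = exp(−βL) ⇒ L = −ln(T)/β = −ln(0.0441)/1.29 = 3.1213/1.29 = 2.42 km.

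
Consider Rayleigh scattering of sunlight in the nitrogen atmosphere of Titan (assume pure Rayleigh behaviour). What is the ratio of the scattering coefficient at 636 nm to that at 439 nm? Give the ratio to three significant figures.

Rayleigh scattering ∝ λ⁻⁴, so the ratio of coefficients is the inverse fourth power of the wavelength ratio.
σ(636)/σ(439) = (439/636)⁴ = (0.6903)⁴ = 0.227.

0.227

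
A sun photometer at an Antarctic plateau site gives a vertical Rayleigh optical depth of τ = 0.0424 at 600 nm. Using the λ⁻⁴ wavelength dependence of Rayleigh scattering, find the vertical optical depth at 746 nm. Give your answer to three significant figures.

0.0177

τ(746 nm) = τ(600 nm) × (600/746)⁴ = 0.0424 × (0.8043)⁴ = 0.0424 × 0.4185 = 0.0177.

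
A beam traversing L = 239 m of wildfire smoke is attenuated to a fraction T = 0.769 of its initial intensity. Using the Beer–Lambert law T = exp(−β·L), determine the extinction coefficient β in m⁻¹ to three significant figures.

0.00110 m⁻¹

Beer–Lambert: T = exp(−βL) ⇒ β = −ln(T)/L = −ln(0.769)/239 = 0.2627/239 = 0.001099 m⁻¹.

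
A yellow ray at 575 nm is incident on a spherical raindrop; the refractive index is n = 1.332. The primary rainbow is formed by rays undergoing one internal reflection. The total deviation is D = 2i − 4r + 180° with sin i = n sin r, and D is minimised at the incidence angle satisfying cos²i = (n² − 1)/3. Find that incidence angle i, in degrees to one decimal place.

cos²i = (1.332² − 1)/3 = (1.77422 − 1)/3 = 0.25807.
cos i = 0.50801, so i = 59.469°.

59.5°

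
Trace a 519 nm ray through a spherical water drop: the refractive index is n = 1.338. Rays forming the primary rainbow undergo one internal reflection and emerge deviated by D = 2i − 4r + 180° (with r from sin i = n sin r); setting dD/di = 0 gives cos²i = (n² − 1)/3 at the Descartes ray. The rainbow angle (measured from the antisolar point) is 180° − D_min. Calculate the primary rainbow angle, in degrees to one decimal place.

41.4°

cos²i = (1.79024 − 1)/3 = 0.26341; i = arccos(0.51324) = 59.120°.
sin r = sin 59.120°/1.338 = 0.64144; r = 39.899°.
D_min = 2·59.120° − 4·39.899° + 180° = 138.643°.
Rainbow angle = 180° − D_min = 41.357°.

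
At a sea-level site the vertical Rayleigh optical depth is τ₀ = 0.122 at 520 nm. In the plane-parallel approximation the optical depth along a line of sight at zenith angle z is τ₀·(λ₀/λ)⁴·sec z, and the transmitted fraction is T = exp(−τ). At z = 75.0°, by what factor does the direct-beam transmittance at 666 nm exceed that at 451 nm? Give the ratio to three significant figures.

Airmass: sec 75.0° = 3.8637.
τ(666 nm) = 0.122 × (520/666)⁴ × 3.8637 = 0.122 × 0.3716 × 3.8637 = 0.1752.
τ(451 nm) = 0.122 × (520/451)⁴ × 3.8637 = 0.122 × 1.7673 × 3.8637 = 0.8330.
T(666)/T(451) = exp(τ_B − τ_A) = exp(0.6579) = 1.9307.

1.93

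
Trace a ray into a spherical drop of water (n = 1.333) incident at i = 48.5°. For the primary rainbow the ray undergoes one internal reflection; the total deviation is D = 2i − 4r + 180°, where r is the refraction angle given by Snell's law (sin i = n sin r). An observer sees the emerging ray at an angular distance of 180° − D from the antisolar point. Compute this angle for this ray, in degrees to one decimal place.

sin r = sin 48.5° / 1.333 = 0.7490/1.333 = 0.5619; r = 34.18°.
D = 2·48.5° − 4·34.18° + 180° = 97.00° − 136.74° + 180° = 140.26°.
Angle from antisolar point = 180° − D = 39.74°.

39.7°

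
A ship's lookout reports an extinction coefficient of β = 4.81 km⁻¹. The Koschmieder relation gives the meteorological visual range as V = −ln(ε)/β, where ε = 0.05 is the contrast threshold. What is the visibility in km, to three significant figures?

0.623 km

V = −ln(0.05) / 4.81 = 2.996 / 4.81 = 0.6228 km.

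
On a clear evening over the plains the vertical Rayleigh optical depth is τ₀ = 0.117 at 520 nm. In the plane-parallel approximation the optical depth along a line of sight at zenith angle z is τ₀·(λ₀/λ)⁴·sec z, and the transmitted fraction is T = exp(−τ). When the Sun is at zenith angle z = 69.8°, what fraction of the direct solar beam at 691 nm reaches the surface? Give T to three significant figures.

0.897

sec 69.8° = 2.8960.
τ = 0.117 × (520/691)⁴ × 2.8960 = 0.117 × 0.3207 × 2.8960 = 0.1087.
T = exp(−0.1087) = 0.8970.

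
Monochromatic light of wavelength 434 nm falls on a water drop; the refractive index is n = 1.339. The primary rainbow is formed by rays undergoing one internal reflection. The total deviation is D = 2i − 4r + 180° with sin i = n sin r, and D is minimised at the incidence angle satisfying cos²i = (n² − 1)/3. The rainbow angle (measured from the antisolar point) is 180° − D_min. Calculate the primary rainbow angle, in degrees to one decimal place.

41.2°

cos²i = (1.79292 − 1)/3 = 0.26431; i = arccos(0.51411) = 59.062°.
sin r = sin 59.062°/1.339 = 0.64057; r = 39.834°.
D_min = 2·59.062° − 4·39.834° + 180° = 138.786°.
Rainbow angle = 180° − D_min = 41.214°.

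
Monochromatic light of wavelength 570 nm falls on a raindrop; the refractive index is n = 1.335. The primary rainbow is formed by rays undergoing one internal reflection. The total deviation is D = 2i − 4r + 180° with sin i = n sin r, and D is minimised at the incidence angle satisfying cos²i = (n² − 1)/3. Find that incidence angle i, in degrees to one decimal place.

cos²i = (1.335² − 1)/3 = (1.78222 − 1)/3 = 0.26074.
cos i = 0.51063, so i = 59.294°.

59.3°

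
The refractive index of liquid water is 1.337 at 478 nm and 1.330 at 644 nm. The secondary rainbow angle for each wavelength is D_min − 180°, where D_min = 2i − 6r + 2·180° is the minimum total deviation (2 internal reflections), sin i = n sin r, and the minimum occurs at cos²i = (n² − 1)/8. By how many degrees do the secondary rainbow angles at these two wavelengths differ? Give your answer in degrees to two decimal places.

1.83°

At 478 nm (n = 1.337): cos²i = 0.09845 → i = 71.714°, r = 45.249°, D_min = 231.934°, rainbow angle = 51.934°.
At 644 nm (n = 1.330): cos²i = 0.09611 → i = 71.940°, r = 45.630°, D_min = 230.101°, rainbow angle = 50.101°.
Angular width = |51.934° − 50.101°| = 1.832°.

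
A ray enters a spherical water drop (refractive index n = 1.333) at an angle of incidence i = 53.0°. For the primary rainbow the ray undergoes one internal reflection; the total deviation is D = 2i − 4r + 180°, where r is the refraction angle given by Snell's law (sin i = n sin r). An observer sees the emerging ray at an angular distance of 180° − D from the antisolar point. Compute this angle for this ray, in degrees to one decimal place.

sin r = sin 53.0° / 1.333 = 0.7986/1.333 = 0.5991; r = 36.81°.
D = 2·53.0° − 4·36.81° + 180° = 106.00° − 147.23° + 180° = 138.77°.
Angle from antisolar point = 180° − D = 41.23°.

41.2°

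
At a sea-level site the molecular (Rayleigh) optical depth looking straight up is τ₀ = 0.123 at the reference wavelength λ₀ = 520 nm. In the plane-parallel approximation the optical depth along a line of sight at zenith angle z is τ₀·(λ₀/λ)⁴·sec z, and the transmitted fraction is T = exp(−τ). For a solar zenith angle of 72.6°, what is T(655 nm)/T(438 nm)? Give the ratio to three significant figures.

1.92

Airmass: sec 72.6° = 3.3440.
τ(655 nm) = 0.123 × (520/655)⁴ × 3.3440 = 0.123 × 0.3972 × 3.3440 = 0.1634.
τ(438 nm) = 0.123 × (520/438)⁴ × 3.3440 = 0.123 × 1.9866 × 3.3440 = 0.8171.
T(655)/T(438) = exp(τ_B − τ_A) = exp(0.6537) = 1.9227.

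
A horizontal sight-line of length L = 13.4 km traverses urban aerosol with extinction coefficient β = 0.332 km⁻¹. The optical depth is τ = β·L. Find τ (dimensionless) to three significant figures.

4.45

τ = β·L = 0.332 × 13.4 = 4.4488.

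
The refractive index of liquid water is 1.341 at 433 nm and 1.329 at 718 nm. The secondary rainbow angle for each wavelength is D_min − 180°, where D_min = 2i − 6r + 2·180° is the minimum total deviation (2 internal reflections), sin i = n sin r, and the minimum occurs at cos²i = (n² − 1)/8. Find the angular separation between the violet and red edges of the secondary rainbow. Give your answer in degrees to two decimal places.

3.13°

At 433 nm (n = 1.341): cos²i = 0.09979 → i = 71.586°, r = 45.034°, D_min = 232.966°, rainbow angle = 52.966°.
At 718 nm (n = 1.329): cos²i = 0.09578 → i = 71.972°, r = 45.685°, D_min = 229.837°, rainbow angle = 49.837°.
Angular width = |52.966° − 49.837°| = 3.129°.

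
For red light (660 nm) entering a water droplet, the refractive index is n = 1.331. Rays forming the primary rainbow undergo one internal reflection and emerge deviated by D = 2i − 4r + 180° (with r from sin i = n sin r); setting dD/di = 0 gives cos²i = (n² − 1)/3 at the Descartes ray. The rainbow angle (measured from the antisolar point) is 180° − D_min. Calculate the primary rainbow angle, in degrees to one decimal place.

42.4°

cos²i = (1.77156 − 1)/3 = 0.25719; i = arccos(0.50714) = 59.527°.
sin r = sin 59.527°/1.331 = 0.64753; r = 40.356°.
D_min = 2·59.527° − 4·40.356° + 180° = 137.630°.
Rainbow angle = 180° − D_min = 42.370°.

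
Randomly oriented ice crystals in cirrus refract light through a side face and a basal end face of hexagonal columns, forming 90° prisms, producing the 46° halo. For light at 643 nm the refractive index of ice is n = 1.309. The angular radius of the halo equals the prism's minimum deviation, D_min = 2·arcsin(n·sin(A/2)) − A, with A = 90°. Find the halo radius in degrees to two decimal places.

n·sin(A/2) = 1.309 × sin 45° = 1.309 × 0.7071 = 0.9256.
D_min = 2·arcsin(0.9256) − 90° = 2 × 67.759° − 90° = 45.519°.

45.52°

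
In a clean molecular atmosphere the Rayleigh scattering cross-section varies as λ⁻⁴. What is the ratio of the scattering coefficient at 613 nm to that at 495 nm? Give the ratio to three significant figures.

0.425

Rayleigh scattering ∝ λ⁻⁴, so the ratio of coefficients is the inverse fourth power of the wavelength ratio.
σ(613)/σ(495) = (495/613)⁴ = (0.8075)⁴ = 0.4252.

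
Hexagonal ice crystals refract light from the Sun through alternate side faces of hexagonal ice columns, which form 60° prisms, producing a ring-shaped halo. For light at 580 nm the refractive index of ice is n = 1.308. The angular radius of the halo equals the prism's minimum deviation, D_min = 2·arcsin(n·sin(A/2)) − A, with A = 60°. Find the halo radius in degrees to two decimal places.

n·sin(A/2) = 1.308 × sin 30° = 1.308 × 0.5000 = 0.6540.
D_min = 2·arcsin(0.6540) − 60° = 2 × 40.844° − 60° = 21.688°.

21.69°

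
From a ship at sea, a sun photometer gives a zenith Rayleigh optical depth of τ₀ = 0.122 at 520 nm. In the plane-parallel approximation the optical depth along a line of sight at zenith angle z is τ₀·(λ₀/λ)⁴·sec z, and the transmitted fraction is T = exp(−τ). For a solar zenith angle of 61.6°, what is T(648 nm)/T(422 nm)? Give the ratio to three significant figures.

1.62

Airmass: sec 61.6° = 2.1025.
τ(648 nm) = 0.122 × (520/648)⁴ × 2.1025 = 0.122 × 0.4147 × 2.1025 = 0.1064.
τ(422 nm) = 0.122 × (520/422)⁴ × 2.1025 = 0.122 × 2.3055 × 2.1025 = 0.5914.
T(648)/T(422) = exp(τ_B − τ_A) = exp(0.4850) = 1.6242.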